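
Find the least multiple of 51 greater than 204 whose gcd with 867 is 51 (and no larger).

Multiples of 51 above 204: 51·5, 51·6, … . Need the cofactor coprime to 867/51 = 17.
Checking s = 5, 6, … the first with gcd(s, 17) = 1 is s = 5, giving 255.

255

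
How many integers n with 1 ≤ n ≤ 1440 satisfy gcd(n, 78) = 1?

Prime factors of 78: 2, 3, 13. Count integers ≤ 1440 divisible by none of them.
By inclusion–exclusion: 1440 − ⌊1440/2⌋ − ⌊1440/3⌋ − ⌊1440/13⌋ + ⌊1440/6⌋ + ⌊1440/26⌋ + ⌊1440/39⌋ − ⌊1440/78⌋ = 443.

443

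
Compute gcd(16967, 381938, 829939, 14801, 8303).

16967 = 19² · 47; 381938 = 2 · 19² · 23²; 829939 = 11² · 19³; 14801 = 19² · 41; 8303 = 19² · 23
gcd takes min exponent of each prime: 19² = 361

361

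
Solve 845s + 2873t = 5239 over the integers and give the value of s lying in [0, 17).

gcd(845, 2873) = 169 (Euclid: 2873 = 3·845 + 338; 845 = 2·338 + 169; 338 = 2·169 + 0), and 169 | 5239.
Extended Euclid: 845·(7) + 2873·(-2) = 169. Scale by 31: s₀ = 217.
General solution s = s₀ + 17k; reducing mod 17 gives s = 13 (and t = -2).

13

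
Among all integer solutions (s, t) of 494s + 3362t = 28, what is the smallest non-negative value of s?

1613

Euclid: 3362 = 6·494 + 398; 494 = 1·398 + 96; 398 = 4·96 + 14; 96 = 6·14 + 12; 14 = 1·12 + 2; 12 = 6·2 + 0 → gcd = 2; 28 = 2·14.
Back-substitution yields 494·(-245) + 3362·(36) = 2, so one solution is s = -245·14 = -3430, t = 36·14 = 504.
Solutions in s differ by 3362/2 = 1681; the one in [0, 1681) is -3430 mod 1681 = 1613.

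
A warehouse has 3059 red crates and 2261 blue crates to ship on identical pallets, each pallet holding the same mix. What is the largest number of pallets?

133

Euclid: 3059 = 1·2261 + 798; 2261 = 2·798 + 665; 798 = 1·665 + 133; 665 = 5·133 + 0. Last nonzero remainder: 133.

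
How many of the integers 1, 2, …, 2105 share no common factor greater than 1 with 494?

921

494 = 2·13·19. Inclusion–exclusion on these primes:
2105 − ⌊2105/2⌋ − ⌊2105/13⌋ − ⌊2105/19⌋ + ⌊2105/26⌋ + ⌊2105/38⌋ + ⌊2105/247⌋ − ⌊2105/494⌋ = 921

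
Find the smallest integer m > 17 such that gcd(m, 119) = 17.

34

gcd(m, 119) = 17 forces 17 | m; write m = 17s. Then gcd(17s, 17·7) = 17·gcd(s, 7), so need gcd(s, 7) = 1.
17s > 17 gives s ≥ 2. The least s ≥ 2 coprime to 7 is 2, so m = 17·2 = 34.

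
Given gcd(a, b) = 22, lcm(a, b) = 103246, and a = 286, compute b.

7942

a·b = gcd·lcm = 22·103246 = 2271412, so b = 2271412/286 = 7942.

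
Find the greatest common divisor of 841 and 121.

1

841 = 29²
121 = 11²
Common: 1 = 1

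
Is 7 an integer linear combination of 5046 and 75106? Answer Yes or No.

gcd(5046, 75106): 75106 = 14·5046 + 4462; 5046 = 1·4462 + 584; 4462 = 7·584 + 374; 584 = 1·374 + 210; 374 = 1·210 + 164; 210 = 1·164 + 46; 164 = 3·46 + 26; 46 = 1·26 + 20; 26 = 1·20 + 6; 20 = 3·6 + 2; 6 = 3·2 + 0 → 2
2 does not divide 7, so a solution does not exist.

No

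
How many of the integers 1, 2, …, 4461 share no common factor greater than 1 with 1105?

3100

1105 = 5·13·17. Inclusion–exclusion on these primes:
4461 − ⌊4461/5⌋ − ⌊4461/13⌋ − ⌊4461/17⌋ + ⌊4461/65⌋ + ⌊4461/85⌋ + ⌊4461/221⌋ − ⌊4461/1105⌋ = 3100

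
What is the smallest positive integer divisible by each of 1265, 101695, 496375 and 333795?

128112582184125

lcm(1265, 101695) = 1265·101695/gcd = 128644175/55 = 2338985
lcm(2338985, 496375) = 2338985·496375/gcd = 1161013679375/55 = 21109339625
lcm(21109339625, 333795) = 21109339625·333795/gcd = 7046192020126875/55 = 128112582184125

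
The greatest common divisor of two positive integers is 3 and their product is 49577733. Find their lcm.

gcd·lcm = product, so lcm = 49577733/3 = 16525911.

16525911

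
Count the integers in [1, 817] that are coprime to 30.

218

30 = 2·3·5. Inclusion–exclusion on these primes:
817 − ⌊817/2⌋ − ⌊817/3⌋ − ⌊817/5⌋ + ⌊817/6⌋ + ⌊817/10⌋ + ⌊817/15⌋ − ⌊817/30⌋ = 218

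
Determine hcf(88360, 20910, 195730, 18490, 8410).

10

gcd(88360, 20910): 88360 = 4·20910 + 4720; 20910 = 4·4720 + 2030; 4720 = 2·2030 + 660; 2030 = 3·660 + 50; 660 = 13·50 + 10; 50 = 5·10 + 0 → 10
gcd(10, 195730): 195730 = 19573·10 + 0 → 10
gcd(10, 18490): 18490 = 1849·10 + 0 → 10
gcd(10, 8410): 8410 = 841·10 + 0 → 10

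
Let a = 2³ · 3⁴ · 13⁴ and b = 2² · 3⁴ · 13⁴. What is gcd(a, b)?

9253764

min exponent per shared prime: 2² · 3⁴ · 13⁴ = 9253764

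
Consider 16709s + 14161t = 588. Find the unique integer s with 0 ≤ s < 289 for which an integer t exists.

267

gcd(16709, 14161) = 49 (Euclid: 16709 = 1·14161 + 2548; 14161 = 5·2548 + 1421; 2548 = 1·1421 + 1127; 1421 = 1·1127 + 294; 1127 = 3·294 + 245; 294 = 1·245 + 49; 245 = 5·49 + 0), and 49 | 588.
Extended Euclid: 16709·(-50) + 14161·(59) = 49. Scale by 12: s₀ = -600.
General solution s = s₀ + 289k; reducing mod 289 gives s = 267 (and t = -315).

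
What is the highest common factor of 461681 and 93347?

Euclid: 461681 = 4·93347 + 88293; 93347 = 1·88293 + 5054; 88293 = 17·5054 + 2375; 5054 = 2·2375 + 304; 2375 = 7·304 + 247; 304 = 1·247 + 57; 247 = 4·57 + 19; 57 = 3·19 + 0. Last nonzero remainder: 19.

19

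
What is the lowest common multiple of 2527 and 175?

2527 = 7 · 19²; 175 = 5² · 7
max exponents: 5² · 7 · 19² = 63175

63175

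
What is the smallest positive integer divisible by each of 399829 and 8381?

399829 = 47² · 181; 8381 = 17² · 29
max exponents: 17² · 29 · 47² · 181 = 3350966849

3350966849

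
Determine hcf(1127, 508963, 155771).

49

gcd(1127, 508963): 508963 = 451·1127 + 686; 1127 = 1·686 + 441; 686 = 1·441 + 245; 441 = 1·245 + 196; 245 = 1·196 + 49; 196 = 4·49 + 0 → 49
gcd(49, 155771): 155771 = 3179·49 + 0 → 49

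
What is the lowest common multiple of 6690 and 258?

6690 = 2 · 3 · 5 · 223; 258 = 2 · 3 · 43
max exponents: 2 · 3 · 5 · 43 · 223 = 287670

287670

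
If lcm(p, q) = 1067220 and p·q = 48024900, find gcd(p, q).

From gcd × lcm = pq: gcd = 48024900 / 1067220 = 45.

45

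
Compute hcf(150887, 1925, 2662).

gcd(150887, 1925): 150887 = 78·1925 + 737; 1925 = 2·737 + 451; 737 = 1·451 + 286; 451 = 1·286 + 165; 286 = 1·165 + 121; 165 = 1·121 + 44; 121 = 2·44 + 33; 44 = 1·33 + 11; 33 = 3·11 + 0 → 11
gcd(11, 2662): 2662 = 242·11 + 0 → 11

11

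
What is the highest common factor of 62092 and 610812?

62092 = 2² · 19² · 43
610812 = 2² · 3² · 19² · 47
Common: 2² · 19² = 1444

1444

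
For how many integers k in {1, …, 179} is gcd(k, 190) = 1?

68

190 = 2·5·19. Inclusion–exclusion on these primes:
179 − ⌊179/2⌋ − ⌊179/5⌋ − ⌊179/19⌋ + ⌊179/10⌋ + ⌊179/38⌋ + ⌊179/95⌋ − ⌊179/190⌋ = 68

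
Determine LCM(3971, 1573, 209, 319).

16467737

3971 = 11 · 19²; 1573 = 11² · 13; 209 = 11 · 19; 319 = 11 · 29
lcm takes max exponent of each prime: 11² · 13 · 19² · 29 = 16467737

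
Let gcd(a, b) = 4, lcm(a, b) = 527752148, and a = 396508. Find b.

a·b = gcd·lcm = 4·527752148 = 2111008592, so b = 2111008592/396508 = 5324.

5324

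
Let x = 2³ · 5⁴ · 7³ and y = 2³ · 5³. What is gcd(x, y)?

min exponent per shared prime: 2³ · 5³ = 1000

1000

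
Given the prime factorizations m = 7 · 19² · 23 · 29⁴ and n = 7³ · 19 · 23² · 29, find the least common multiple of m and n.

max exponent per prime: 7³ · 19² · 23² · 29⁴ = 46328579634127

46328579634127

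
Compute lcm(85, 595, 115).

85 = 5 · 17; 595 = 5 · 7 · 17; 115 = 5 · 23
lcm takes max exponent of each prime: 5 · 7 · 17 · 23 = 13685

13685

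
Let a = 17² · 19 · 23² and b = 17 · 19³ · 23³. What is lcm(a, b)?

24118047917

max exponent per prime: 17² · 19³ · 23³ = 24118047917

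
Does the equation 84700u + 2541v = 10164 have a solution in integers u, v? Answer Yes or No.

Yes

gcd(84700, 2541): 84700 = 33·2541 + 847; 2541 = 3·847 + 0 → 847
847 divides 10164, so a solution exists.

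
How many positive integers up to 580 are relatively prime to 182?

182 = 2·7·13. Inclusion–exclusion on these primes:
580 − ⌊580/2⌋ − ⌊580/7⌋ − ⌊580/13⌋ + ⌊580/14⌋ + ⌊580/26⌋ + ⌊580/91⌋ − ⌊580/182⌋ = 230

230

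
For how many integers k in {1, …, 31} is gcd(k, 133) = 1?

133 = 7·19. Inclusion–exclusion on these primes:
31 − ⌊31/7⌋ − ⌊31/19⌋ + ⌊31/133⌋ = 26

26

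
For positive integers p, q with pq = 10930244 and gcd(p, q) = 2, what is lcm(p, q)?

5465122

Since gcd(p,q)·lcm(p,q) = pq, lcm = 10930244/2 = 5465122.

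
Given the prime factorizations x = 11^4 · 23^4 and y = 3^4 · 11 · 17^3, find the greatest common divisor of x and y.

11

min exponent per shared prime: 11 = 11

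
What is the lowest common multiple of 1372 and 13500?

4630500

gcd first: 13500 = 9·1372 + 1152; 1372 = 1·1152 + 220; 1152 = 5·220 + 52; 220 = 4·52 + 12; 52 = 4·12 + 4; 12 = 3·4 + 0 → gcd = 4
lcm = 1372·13500/gcd = 18522000/4 = 4630500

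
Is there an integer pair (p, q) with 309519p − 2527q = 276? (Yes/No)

No

By Bézout, 309519p − 2527q = 276 has integer solutions iff gcd(309519, 2527) | 276.
Euclid: 309519 = 122·2527 + 1225; 2527 = 2·1225 + 77; 1225 = 15·77 + 70; 77 = 1·70 + 7; 70 = 10·7 + 0. gcd = 7; 276 mod 7 = 3. No.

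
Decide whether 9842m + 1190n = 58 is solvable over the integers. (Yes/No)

By Bézout, 9842m + 1190n = 58 has integer solutions iff gcd(9842, 1190) | 58.
Euclid: 9842 = 8·1190 + 322; 1190 = 3·322 + 224; 322 = 1·224 + 98; 224 = 2·98 + 28; 98 = 3·28 + 14; 28 = 2·14 + 0. gcd = 14; 58 mod 14 = 2. No.

No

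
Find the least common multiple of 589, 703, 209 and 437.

lcm(589, 703) = 589·703/gcd = 414067/19 = 21793
lcm(21793, 209) = 21793·209/gcd = 4554737/19 = 239723
lcm(239723, 437) = 239723·437/gcd = 104758951/19 = 5513629

5513629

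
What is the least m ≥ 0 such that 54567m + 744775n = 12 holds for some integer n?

Reduce mod 744775: 54567m ≡ 12 (mod 744775). With g = gcd(54567, 744775) = 1 dividing 12, divide through: 54567m ≡ 12 (mod 744775).
Since gcd(54567, 744775) = 1, m ≡ 12·(54567)⁻¹ ≡ 420561 (mod 744775). Smallest non-negative: 420561.

420561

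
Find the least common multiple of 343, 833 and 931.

110789

343 = 7³; 833 = 7² · 17; 931 = 7² · 19
lcm takes max exponent of each prime: 7³ · 17 · 19 = 110789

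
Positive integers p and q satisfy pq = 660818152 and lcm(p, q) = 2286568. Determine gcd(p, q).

289

gcd·lcm = product, so gcd = 660818152/2286568 = 289.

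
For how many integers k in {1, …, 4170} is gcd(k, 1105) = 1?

1105 = 5·13·17. Inclusion–exclusion on these primes:
4170 − ⌊4170/5⌋ − ⌊4170/13⌋ − ⌊4170/17⌋ + ⌊4170/65⌋ + ⌊4170/85⌋ + ⌊4170/221⌋ − ⌊4170/1105⌋ = 2899

2899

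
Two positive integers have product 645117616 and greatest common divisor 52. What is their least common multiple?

12406108

Since gcd(u,v)·lcm(u,v) = uv, lcm = 645117616/52 = 12406108.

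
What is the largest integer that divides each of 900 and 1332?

36

900 = 2² · 3² · 5²
1332 = 2² · 3² · 37
Common: 2² · 3² = 36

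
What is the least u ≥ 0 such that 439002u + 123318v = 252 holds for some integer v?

Euclid: 439002 = 3·123318 + 69048; 123318 = 1·69048 + 54270; 69048 = 1·54270 + 14778; 54270 = 3·14778 + 9936; 14778 = 1·9936 + 4842; 9936 = 2·4842 + 252; 4842 = 19·252 + 54; 252 = 4·54 + 36; 54 = 1·36 + 18; 36 = 2·18 + 0 → gcd = 18; 252 = 18·14.
Back-substitution yields 439002·(2445) + 123318·(-8704) = 18, so one solution is u = 2445·14 = 34230, v = -8704·14 = -121856.
Solutions in u differ by 123318/18 = 6851; the one in [0, 6851) is 34230 mod 6851 = 6826.

6826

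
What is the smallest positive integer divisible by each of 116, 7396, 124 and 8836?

14687649836

116 = 2² · 29; 7396 = 2² · 43²; 124 = 2² · 31; 8836 = 2² · 47²
lcm takes max exponent of each prime: 2² · 29 · 31 · 43² · 47² = 14687649836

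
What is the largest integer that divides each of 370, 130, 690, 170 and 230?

370 = 2 · 5 · 37; 130 = 2 · 5 · 13; 690 = 2 · 3 · 5 · 23; 170 = 2 · 5 · 17; 230 = 2 · 5 · 23
gcd takes min exponent of each prime: 2 · 5 = 10

10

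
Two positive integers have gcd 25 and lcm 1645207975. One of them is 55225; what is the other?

744775

p·q = gcd·lcm = 25·1645207975 = 41130199375, so q = 41130199375/55225 = 744775.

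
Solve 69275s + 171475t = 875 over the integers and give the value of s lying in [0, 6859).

552

Euclid: 171475 = 2·69275 + 32925; 69275 = 2·32925 + 3425; 32925 = 9·3425 + 2100; 3425 = 1·2100 + 1325; 2100 = 1·1325 + 775; 1325 = 1·775 + 550; 775 = 1·550 + 225; 550 = 2·225 + 100; 225 = 2·100 + 25; 100 = 4·25 + 0 → gcd = 25; 875 = 25·35.
Back-substitution yields 69275·(-1552) + 171475·(627) = 25, so one solution is s = -1552·35 = -54320, t = 627·35 = 21945.
Solutions in s differ by 171475/25 = 6859; the one in [0, 6859) is -54320 mod 6859 = 552.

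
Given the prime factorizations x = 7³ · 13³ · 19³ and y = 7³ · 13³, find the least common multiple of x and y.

5168743489

max exponent per prime: 7³ · 13³ · 19³ = 5168743489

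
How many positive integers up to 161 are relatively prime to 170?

Prime factors of 170: 2, 5, 17. Count integers ≤ 161 divisible by none of them.
By inclusion–exclusion: 161 − ⌊161/2⌋ − ⌊161/5⌋ − ⌊161/17⌋ + ⌊161/10⌋ + ⌊161/34⌋ + ⌊161/85⌋ − ⌊161/170⌋ = 61.

61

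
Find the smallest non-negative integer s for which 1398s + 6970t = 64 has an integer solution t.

713

Reduce mod 6970: 1398s ≡ 64 (mod 6970). With g = gcd(1398, 6970) = 2 dividing 64, divide through: 699s ≡ 32 (mod 3485).
Since gcd(699, 3485) = 1, s ≡ 32·(699)⁻¹ ≡ 713 (mod 3485). Smallest non-negative: 713.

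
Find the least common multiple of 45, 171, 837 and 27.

79515

45 = 3² · 5; 171 = 3² · 19; 837 = 3³ · 31; 27 = 3³
lcm takes max exponent of each prime: 3³ · 5 · 19 · 31 = 79515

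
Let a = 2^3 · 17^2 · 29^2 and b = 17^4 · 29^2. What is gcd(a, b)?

min exponent per shared prime: 17^2 · 29^2 = 243049

243049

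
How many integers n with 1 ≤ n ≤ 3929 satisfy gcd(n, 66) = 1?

66 = 2·3·11. Inclusion–exclusion on these primes:
3929 − ⌊3929/2⌋ − ⌊3929/3⌋ − ⌊3929/11⌋ + ⌊3929/6⌋ + ⌊3929/22⌋ + ⌊3929/33⌋ − ⌊3929/66⌋ = 1191

1191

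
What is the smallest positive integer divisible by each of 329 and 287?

13489

gcd first: 329 = 1·287 + 42; 287 = 6·42 + 35; 42 = 1·35 + 7; 35 = 5·7 + 0 → gcd = 7
lcm = 329·287/gcd = 94423/7 = 13489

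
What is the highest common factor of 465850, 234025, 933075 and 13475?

275

465850 = 2 · 5² · 7 · 11³; 234025 = 5² · 11 · 23 · 37; 933075 = 3² · 5² · 11 · 13 · 29; 13475 = 5² · 7² · 11
gcd takes min exponent of each prime: 5² · 11 = 275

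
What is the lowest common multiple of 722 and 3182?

gcd first: 3182 = 4·722 + 294; 722 = 2·294 + 134; 294 = 2·134 + 26; 134 = 5·26 + 4; 26 = 6·4 + 2; 4 = 2·2 + 0 → gcd = 2
lcm = 722·3182/gcd = 2297404/2 = 1148702

1148702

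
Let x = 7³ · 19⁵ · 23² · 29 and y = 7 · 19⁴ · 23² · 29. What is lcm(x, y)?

13029141322337

max exponent per prime: 7³ · 19⁵ · 23² · 29 = 13029141322337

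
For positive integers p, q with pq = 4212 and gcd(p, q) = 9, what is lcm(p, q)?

For any two positive integers, gcd × lcm equals their product. Hence lcm = 4212 / 9 = 468.

468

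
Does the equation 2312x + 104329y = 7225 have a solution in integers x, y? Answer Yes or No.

By Bézout, 2312x + 104329y = 7225 has integer solutions iff gcd(2312, 104329) | 7225.
Euclid: 104329 = 45·2312 + 289; 2312 = 8·289 + 0. gcd = 289; 7225 mod 289 = 0. Yes.

Yes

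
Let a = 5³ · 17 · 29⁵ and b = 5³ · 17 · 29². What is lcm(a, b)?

max exponent per prime: 5³ · 17 · 29⁵ = 43586191625

43586191625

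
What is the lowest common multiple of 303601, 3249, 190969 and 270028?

303601 = 19² · 29²; 3249 = 3² · 19²; 190969 = 19² · 23²; 270028 = 2² · 11 · 17 · 19²
lcm takes max exponent of each prime: 2² · 3² · 11 · 17 · 19² · 23² · 29² = 1081192382028

1081192382028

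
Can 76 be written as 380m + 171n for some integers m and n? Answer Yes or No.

Yes

gcd(380, 171): 380 = 2·171 + 38; 171 = 4·38 + 19; 38 = 2·19 + 0 → 19
19 divides 76, so a solution exists.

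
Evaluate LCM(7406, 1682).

7406 = 2 · 7 · 23²; 1682 = 2 · 29²
max exponents: 2 · 7 · 23² · 29² = 6228446

6228446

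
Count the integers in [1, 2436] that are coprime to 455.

455 = 5·7·13. Inclusion–exclusion on these primes:
2436 − ⌊2436/5⌋ − ⌊2436/7⌋ − ⌊2436/13⌋ + ⌊2436/35⌋ + ⌊2436/65⌋ + ⌊2436/91⌋ − ⌊2436/455⌋ = 1541

1541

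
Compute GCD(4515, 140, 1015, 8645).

35

gcd(4515, 140): 4515 = 32·140 + 35; 140 = 4·35 + 0 → 35
gcd(35, 1015): 1015 = 29·35 + 0 → 35
gcd(35, 8645): 8645 = 247·35 + 0 → 35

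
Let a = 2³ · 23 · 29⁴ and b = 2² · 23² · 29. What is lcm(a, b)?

2993213192

max exponent per prime: 2³ · 23² · 29⁴ = 2993213192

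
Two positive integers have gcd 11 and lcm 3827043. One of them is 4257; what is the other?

9889

Using mn = gcd(m,n)·lcm(m,n) = 11·3827043 = 42097473, we get n = 42097473/4257 = 9889.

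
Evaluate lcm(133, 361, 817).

133 = 7 · 19; 361 = 19²; 817 = 19 · 43
lcm takes max exponent of each prime: 7 · 19² · 43 = 108661

108661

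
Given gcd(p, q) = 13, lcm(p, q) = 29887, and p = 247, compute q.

1573

p·q = gcd·lcm = 13·29887 = 388531, so q = 388531/247 = 1573.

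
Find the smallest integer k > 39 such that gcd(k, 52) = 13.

52 = 13·4. Any k with gcd(k, 52) = 13 is a multiple of 13, say 13s, with s coprime to 4.
Need s > 39/13, so s ≥ 4. First s ≥ 4 with gcd(s, 4) = 1 is s = 5. Thus k = 13·5 = 65.

65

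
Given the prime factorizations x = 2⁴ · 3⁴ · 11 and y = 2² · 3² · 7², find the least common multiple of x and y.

max exponent per prime: 2⁴ · 3⁴ · 7² · 11 = 698544

698544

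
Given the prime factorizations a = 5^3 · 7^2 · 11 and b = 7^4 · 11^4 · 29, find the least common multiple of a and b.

127429773625

max exponent per prime: 5^3 · 7^4 · 11^4 · 29 = 127429773625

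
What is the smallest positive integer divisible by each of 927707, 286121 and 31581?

6298083148797

927707 = 11³ · 17 · 41; 286121 = 11 · 19 · 37²; 31581 = 3² · 11² · 29
lcm takes max exponent of each prime: 3² · 11³ · 17 · 19 · 29 · 37² · 41 = 6298083148797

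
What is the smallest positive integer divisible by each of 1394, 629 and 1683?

5106222

1394 = 2 · 17 · 41; 629 = 17 · 37; 1683 = 3² · 11 · 17
lcm takes max exponent of each prime: 2 · 3² · 11 · 17 · 37 · 41 = 5106222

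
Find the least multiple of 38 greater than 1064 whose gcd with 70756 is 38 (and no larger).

gcd(t, 70756) = 38 forces 38 | t; write t = 38s. Then gcd(38s, 38·1862) = 38·gcd(s, 1862), so need gcd(s, 1862) = 1.
38s > 1064 gives s ≥ 29. The least s ≥ 29 coprime to 1862 is 29, so t = 38·29 = 1102.

1102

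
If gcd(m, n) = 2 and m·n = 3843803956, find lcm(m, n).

Since gcd(m,n)·lcm(m,n) = mn, lcm = 3843803956/2 = 1921901978.

1921901978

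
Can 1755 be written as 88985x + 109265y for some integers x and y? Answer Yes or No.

By Bézout, 88985x + 109265y = 1755 has integer solutions iff gcd(88985, 109265) | 1755.
Euclid: 109265 = 1·88985 + 20280; 88985 = 4·20280 + 7865; 20280 = 2·7865 + 4550; 7865 = 1·4550 + 3315; 4550 = 1·3315 + 1235; 3315 = 2·1235 + 845; 1235 = 1·845 + 390; 845 = 2·390 + 65; 390 = 6·65 + 0. gcd = 65; 1755 mod 65 = 0. Yes.

Yes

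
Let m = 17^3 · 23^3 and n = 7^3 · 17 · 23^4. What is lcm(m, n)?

471576579719

max exponent per prime: 7^3 · 17^3 · 23^4 = 471576579719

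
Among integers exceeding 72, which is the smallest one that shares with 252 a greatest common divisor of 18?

90

252 = 18·14. Any a with gcd(a, 252) = 18 is a multiple of 18, say 18s, with s coprime to 14.
Need s > 72/18, so s ≥ 5. First s ≥ 5 with gcd(s, 14) = 1 is s = 5. Thus a = 18·5 = 90.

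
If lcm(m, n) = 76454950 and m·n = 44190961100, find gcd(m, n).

From gcd × lcm = mn: gcd = 44190961100 / 76454950 = 578.

578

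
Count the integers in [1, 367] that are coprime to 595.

595 = 5·7·17. Inclusion–exclusion on these primes:
367 − ⌊367/5⌋ − ⌊367/7⌋ − ⌊367/17⌋ + ⌊367/35⌋ + ⌊367/85⌋ + ⌊367/119⌋ − ⌊367/595⌋ = 238

238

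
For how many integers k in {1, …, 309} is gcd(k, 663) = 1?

Prime factors of 663: 3, 13, 17. Count integers ≤ 309 divisible by none of them.
By inclusion–exclusion: 309 − ⌊309/3⌋ − ⌊309/13⌋ − ⌊309/17⌋ + ⌊309/39⌋ + ⌊309/51⌋ + ⌊309/221⌋ − ⌊309/663⌋ = 179.

179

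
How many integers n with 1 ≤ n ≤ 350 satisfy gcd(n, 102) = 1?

102 = 2·3·17. Inclusion–exclusion on these primes:
350 − ⌊350/2⌋ − ⌊350/3⌋ − ⌊350/17⌋ + ⌊350/6⌋ + ⌊350/34⌋ + ⌊350/51⌋ − ⌊350/102⌋ = 110

110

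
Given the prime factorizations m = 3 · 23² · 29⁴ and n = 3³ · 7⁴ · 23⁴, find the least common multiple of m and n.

max exponent per prime: 3³ · 7⁴ · 23⁴ · 29⁴ = 12830963214403467

12830963214403467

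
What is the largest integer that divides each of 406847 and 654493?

Euclid: 654493 = 1·406847 + 247646; 406847 = 1·247646 + 159201; 247646 = 1·159201 + 88445; 159201 = 1·88445 + 70756; 88445 = 1·70756 + 17689; 70756 = 4·17689 + 0. Last nonzero remainder: 17689.

17689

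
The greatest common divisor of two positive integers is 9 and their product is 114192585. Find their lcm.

For any two positive integers, gcd × lcm equals their product. Hence lcm = 114192585 / 9 = 12688065.

12688065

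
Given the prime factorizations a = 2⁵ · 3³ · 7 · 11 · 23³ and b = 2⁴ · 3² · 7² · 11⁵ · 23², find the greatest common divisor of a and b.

min exponent per shared prime: 2⁴ · 3² · 7 · 11 · 23² = 5865552

5865552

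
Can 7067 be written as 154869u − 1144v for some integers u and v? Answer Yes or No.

gcd(154869, 1144): 154869 = 135·1144 + 429; 1144 = 2·429 + 286; 429 = 1·286 + 143; 286 = 2·143 + 0 → 143
143 does not divide 7067, so a solution does not exist.

No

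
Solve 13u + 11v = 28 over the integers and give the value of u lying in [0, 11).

Reduce mod 11: 13u ≡ 28 (mod 11). With g = gcd(13, 11) = 1 dividing 28, divide through: 13u ≡ 28 (mod 11).
Since gcd(13, 11) = 1, u ≡ 28·(13)⁻¹ ≡ 3 (mod 11). Smallest non-negative: 3.

3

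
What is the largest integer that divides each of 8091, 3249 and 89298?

gcd(8091, 3249): 8091 = 2·3249 + 1593; 3249 = 2·1593 + 63; 1593 = 25·63 + 18; 63 = 3·18 + 9; 18 = 2·9 + 0 → 9
gcd(9, 89298): 89298 = 9922·9 + 0 → 9

9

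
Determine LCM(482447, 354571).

24437387891

482447 = 7 · 41³; 354571 = 7 · 37³
max exponents: 7 · 37³ · 41³ = 24437387891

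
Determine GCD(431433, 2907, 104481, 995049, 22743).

171

431433 = 3³ · 19 · 29²; 2907 = 3² · 17 · 19; 104481 = 3² · 13 · 19 · 47; 995049 = 3² · 11 · 19 · 23²; 22743 = 3² · 7 · 19²
gcd takes min exponent of each prime: 3² · 19 = 171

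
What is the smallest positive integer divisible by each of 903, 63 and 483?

62307

lcm(903, 63) = 903·63/gcd = 56889/21 = 2709
lcm(2709, 483) = 2709·483/gcd = 1308447/21 = 62307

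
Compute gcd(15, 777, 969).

3

gcd(15, 777): 777 = 51·15 + 12; 15 = 1·12 + 3; 12 = 4·3 + 0 → 3
gcd(3, 969): 969 = 323·3 + 0 → 3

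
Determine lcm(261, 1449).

261 = 3² · 29; 1449 = 3² · 7 · 23
max exponents: 3² · 7 · 23 · 29 = 42021

42021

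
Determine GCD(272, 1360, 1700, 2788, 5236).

68

gcd(272, 1360): 1360 = 5·272 + 0 → 272
gcd(272, 1700): 1700 = 6·272 + 68; 272 = 4·68 + 0 → 68
gcd(68, 2788): 2788 = 41·68 + 0 → 68
gcd(68, 5236): 5236 = 77·68 + 0 → 68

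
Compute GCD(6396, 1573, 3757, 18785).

6396 = 2² · 3 · 13 · 41; 1573 = 11² · 13; 3757 = 13 · 17²; 18785 = 5 · 13 · 17²
gcd takes min exponent of each prime: 13 = 13

13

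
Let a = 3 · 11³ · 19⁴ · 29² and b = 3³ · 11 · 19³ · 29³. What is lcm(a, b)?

114222120155253

max exponent per prime: 3³ · 11³ · 19⁴ · 29³ = 114222120155253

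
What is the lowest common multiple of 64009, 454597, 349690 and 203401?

64009 = 11² · 23²; 454597 = 11² · 13 · 17²; 349690 = 2 · 5 · 11² · 17²; 203401 = 11² · 41²
lcm takes max exponent of each prime: 2 · 5 · 11² · 13 · 17² · 23² · 41² = 4042499276530

4042499276530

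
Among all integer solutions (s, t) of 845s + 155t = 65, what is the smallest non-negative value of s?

Euclid: 845 = 5·155 + 70; 155 = 2·70 + 15; 70 = 4·15 + 10; 15 = 1·10 + 5; 10 = 2·5 + 0 → gcd = 5; 65 = 5·13.
Back-substitution yields 845·(-11) + 155·(60) = 5, so one solution is s = -11·13 = -143, t = 60·13 = 780.
Solutions in s differ by 155/5 = 31; the one in [0, 31) is -143 mod 31 = 12.

12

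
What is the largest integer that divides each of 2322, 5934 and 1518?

6

gcd(2322, 5934): 5934 = 2·2322 + 1290; 2322 = 1·1290 + 1032; 1290 = 1·1032 + 258; 1032 = 4·258 + 0 → 258
gcd(258, 1518): 1518 = 5·258 + 228; 258 = 1·228 + 30; 228 = 7·30 + 18; 30 = 1·18 + 12; 18 = 1·12 + 6; 12 = 2·6 + 0 → 6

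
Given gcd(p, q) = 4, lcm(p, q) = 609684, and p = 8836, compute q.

Using pq = gcd(p,q)·lcm(p,q) = 4·609684 = 2438736, we get q = 2438736/8836 = 276.

276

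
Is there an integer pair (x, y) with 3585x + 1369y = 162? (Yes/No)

Yes

By Bézout, 3585x + 1369y = 162 has integer solutions iff gcd(3585, 1369) | 162.
Euclid: 3585 = 2·1369 + 847; 1369 = 1·847 + 522; 847 = 1·522 + 325; 522 = 1·325 + 197; 325 = 1·197 + 128; 197 = 1·128 + 69; 128 = 1·69 + 59; 69 = 1·59 + 10; 59 = 5·10 + 9; 10 = 1·9 + 1; 9 = 9·1 + 0. gcd = 1; 162 mod 1 = 0. Yes.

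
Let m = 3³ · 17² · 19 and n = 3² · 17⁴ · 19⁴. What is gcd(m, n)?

min exponent per shared prime: 3² · 17² · 19 = 49419

49419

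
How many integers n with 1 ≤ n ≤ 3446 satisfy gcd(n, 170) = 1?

170 = 2·5·17. Inclusion–exclusion on these primes:
3446 − ⌊3446/2⌋ − ⌊3446/5⌋ − ⌊3446/17⌋ + ⌊3446/10⌋ + ⌊3446/34⌋ + ⌊3446/85⌋ − ⌊3446/170⌋ = 1297

1297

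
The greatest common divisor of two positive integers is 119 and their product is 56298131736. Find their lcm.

473093544

gcd·lcm = product, so lcm = 56298131736/119 = 473093544.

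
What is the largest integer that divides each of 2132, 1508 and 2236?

2132 = 2² · 13 · 41; 1508 = 2² · 13 · 29; 2236 = 2² · 13 · 43
gcd takes min exponent of each prime: 2² · 13 = 52

52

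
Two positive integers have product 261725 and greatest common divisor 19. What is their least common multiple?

For any two positive integers, gcd × lcm equals their product. Hence lcm = 261725 / 19 = 13775.

13775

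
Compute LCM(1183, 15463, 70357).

26265745597

lcm(1183, 15463) = 1183·15463/gcd = 18292729/7 = 2613247
lcm(2613247, 70357) = 2613247·70357/gcd = 183860219179/7 = 26265745597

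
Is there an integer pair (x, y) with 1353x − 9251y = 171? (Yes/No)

No

gcd(1353, 9251): 9251 = 6·1353 + 1133; 1353 = 1·1133 + 220; 1133 = 5·220 + 33; 220 = 6·33 + 22; 33 = 1·22 + 11; 22 = 2·11 + 0 → 11
11 does not divide 171, so a solution does not exist.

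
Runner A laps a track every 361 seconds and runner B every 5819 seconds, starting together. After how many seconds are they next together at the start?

361 = 19²; 5819 = 11 · 23²
max exponents: 11 · 19² · 23² = 2100659

2100659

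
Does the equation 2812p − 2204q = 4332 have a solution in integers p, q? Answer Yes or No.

By Bézout, 2812p − 2204q = 4332 has integer solutions iff gcd(2812, 2204) | 4332.
Euclid: 2812 = 1·2204 + 608; 2204 = 3·608 + 380; 608 = 1·380 + 228; 380 = 1·228 + 152; 228 = 1·152 + 76; 152 = 2·76 + 0. gcd = 76; 4332 mod 76 = 0. Yes.

Yes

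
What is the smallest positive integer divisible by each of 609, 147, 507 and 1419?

609 = 3 · 7 · 29; 147 = 3 · 7²; 507 = 3 · 13²; 1419 = 3 · 11 · 43
lcm takes max exponent of each prime: 3 · 7² · 11 · 13² · 29 · 43 = 340771431

340771431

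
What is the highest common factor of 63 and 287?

7

63 = 3² · 7
287 = 7 · 41
Common: 7 = 7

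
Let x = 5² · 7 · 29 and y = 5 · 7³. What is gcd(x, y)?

35

min exponent per shared prime: 5 · 7 = 35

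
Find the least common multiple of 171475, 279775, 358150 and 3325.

171475 = 5² · 19³; 279775 = 5² · 19² · 31; 358150 = 2 · 5² · 13 · 19 · 29; 3325 = 5² · 7 · 19
lcm takes max exponent of each prime: 2 · 5² · 7 · 13 · 19³ · 29 · 31 = 28056396550

28056396550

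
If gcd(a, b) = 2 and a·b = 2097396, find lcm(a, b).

Since gcd(a,b)·lcm(a,b) = ab, lcm = 2097396/2 = 1048698.

1048698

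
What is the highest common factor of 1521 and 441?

9

Euclid: 1521 = 3·441 + 198; 441 = 2·198 + 45; 198 = 4·45 + 18; 45 = 2·18 + 9; 18 = 2·9 + 0. Last nonzero remainder: 9.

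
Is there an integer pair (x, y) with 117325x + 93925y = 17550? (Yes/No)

By Bézout, 117325x + 93925y = 17550 has integer solutions iff gcd(117325, 93925) | 17550.
Euclid: 117325 = 1·93925 + 23400; 93925 = 4·23400 + 325; 23400 = 72·325 + 0. gcd = 325; 17550 mod 325 = 0. Yes.

Yes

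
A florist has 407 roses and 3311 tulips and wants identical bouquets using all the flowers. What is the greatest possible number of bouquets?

11

407 = 11 · 37
3311 = 7 · 11 · 43
Common: 11 = 11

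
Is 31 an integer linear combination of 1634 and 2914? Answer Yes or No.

By Bézout, 1634m − 2914n = 31 has integer solutions iff gcd(1634, 2914) | 31.
Euclid: 2914 = 1·1634 + 1280; 1634 = 1·1280 + 354; 1280 = 3·354 + 218; 354 = 1·218 + 136; 218 = 1·136 + 82; 136 = 1·82 + 54; 82 = 1·54 + 28; 54 = 1·28 + 26; 28 = 1·26 + 2; 26 = 13·2 + 0. gcd = 2; 31 mod 2 = 1. No.

No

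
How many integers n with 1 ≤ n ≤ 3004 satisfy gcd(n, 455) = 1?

1902

Prime factors of 455: 5, 7, 13. Count integers ≤ 3004 divisible by none of them.
By inclusion–exclusion: 3004 − ⌊3004/5⌋ − ⌊3004/7⌋ − ⌊3004/13⌋ + ⌊3004/35⌋ + ⌊3004/65⌋ + ⌊3004/91⌋ − ⌊3004/455⌋ = 1902.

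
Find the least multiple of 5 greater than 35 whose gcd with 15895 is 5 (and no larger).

gcd(a, 15895) = 5 forces 5 | a; write a = 5s. Then gcd(5s, 5·3179) = 5·gcd(s, 3179), so need gcd(s, 3179) = 1.
5s > 35 gives s ≥ 8. The least s ≥ 8 coprime to 3179 is 8, so a = 5·8 = 40.

40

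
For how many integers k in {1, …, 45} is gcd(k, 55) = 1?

55 = 5·11. Inclusion–exclusion on these primes:
45 − ⌊45/5⌋ − ⌊45/11⌋ + ⌊45/55⌋ = 32

32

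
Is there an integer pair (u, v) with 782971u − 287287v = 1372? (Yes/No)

gcd(782971, 287287): 782971 = 2·287287 + 208397; 287287 = 1·208397 + 78890; 208397 = 2·78890 + 50617; 78890 = 1·50617 + 28273; 50617 = 1·28273 + 22344; 28273 = 1·22344 + 5929; 22344 = 3·5929 + 4557; 5929 = 1·4557 + 1372; 4557 = 3·1372 + 441; 1372 = 3·441 + 49; 441 = 9·49 + 0 → 49
49 divides 1372, so a solution exists.

Yes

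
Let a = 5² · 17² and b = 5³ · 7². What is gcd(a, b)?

25

min exponent per shared prime: 5² = 25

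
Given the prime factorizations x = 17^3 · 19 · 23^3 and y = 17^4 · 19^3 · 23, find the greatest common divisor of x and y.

min exponent per shared prime: 17^3 · 19 · 23 = 2146981

2146981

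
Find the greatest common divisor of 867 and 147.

3

Euclid: 867 = 5·147 + 132; 147 = 1·132 + 15; 132 = 8·15 + 12; 15 = 1·12 + 3; 12 = 4·3 + 0. Last nonzero remainder: 3.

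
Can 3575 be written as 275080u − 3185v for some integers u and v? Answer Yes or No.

gcd(275080, 3185): 275080 = 86·3185 + 1170; 3185 = 2·1170 + 845; 1170 = 1·845 + 325; 845 = 2·325 + 195; 325 = 1·195 + 130; 195 = 1·130 + 65; 130 = 2·65 + 0 → 65
65 divides 3575, so a solution exists.

Yes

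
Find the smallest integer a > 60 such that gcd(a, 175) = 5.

Multiples of 5 above 60: 5·13, 5·14, … . Need the cofactor coprime to 175/5 = 35.
Checking s = 13, 14, … the first with gcd(s, 35) = 1 is s = 13, giving 65.

65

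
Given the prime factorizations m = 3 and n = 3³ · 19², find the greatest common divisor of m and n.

3

min exponent per shared prime: 3 = 3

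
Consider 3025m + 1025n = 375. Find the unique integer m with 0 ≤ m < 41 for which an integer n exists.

gcd(3025, 1025) = 25 (Euclid: 3025 = 2·1025 + 975; 1025 = 1·975 + 50; 975 = 19·50 + 25; 50 = 2·25 + 0), and 25 | 375.
Extended Euclid: 3025·(20) + 1025·(-59) = 25. Scale by 15: m₀ = 300.
General solution m = m₀ + 41t; reducing mod 41 gives m = 13 (and n = -38).

13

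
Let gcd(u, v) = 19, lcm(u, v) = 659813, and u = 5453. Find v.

2299

Using uv = gcd(u,v)·lcm(u,v) = 19·659813 = 12536447, we get v = 12536447/5453 = 2299.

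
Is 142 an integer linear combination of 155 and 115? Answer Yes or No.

No

gcd(155, 115): 155 = 1·115 + 40; 115 = 2·40 + 35; 40 = 1·35 + 5; 35 = 7·5 + 0 → 5
5 does not divide 142, so a solution does not exist.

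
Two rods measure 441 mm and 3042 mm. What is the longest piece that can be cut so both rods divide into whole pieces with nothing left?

Euclid: 3042 = 6·441 + 396; 441 = 1·396 + 45; 396 = 8·45 + 36; 45 = 1·36 + 9; 36 = 4·9 + 0. Last nonzero remainder: 9.

9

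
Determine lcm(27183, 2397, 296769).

27183 = 3 · 13 · 17 · 41; 2397 = 3 · 17 · 47; 296769 = 3 · 11 · 17 · 23²
lcm takes max exponent of each prime: 3 · 11 · 13 · 17 · 23² · 41 · 47 = 7434360219

7434360219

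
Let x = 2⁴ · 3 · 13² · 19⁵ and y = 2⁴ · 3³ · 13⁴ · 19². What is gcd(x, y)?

2928432

min exponent per shared prime: 2⁴ · 3 · 13² · 19² = 2928432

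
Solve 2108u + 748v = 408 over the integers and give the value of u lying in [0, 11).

Euclid: 2108 = 2·748 + 612; 748 = 1·612 + 136; 612 = 4·136 + 68; 136 = 2·68 + 0 → gcd = 68; 408 = 68·6.
Back-substitution yields 2108·(5) + 748·(-14) = 68, so one solution is u = 5·6 = 30, v = -14·6 = -84.
Solutions in u differ by 748/68 = 11; the one in [0, 11) is 30 mod 11 = 8.

8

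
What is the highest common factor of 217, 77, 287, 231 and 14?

gcd(217, 77): 217 = 2·77 + 63; 77 = 1·63 + 14; 63 = 4·14 + 7; 14 = 2·7 + 0 → 7
gcd(7, 287): 287 = 41·7 + 0 → 7
gcd(7, 231): 231 = 33·7 + 0 → 7
gcd(7, 14): 14 = 2·7 + 0 → 7

7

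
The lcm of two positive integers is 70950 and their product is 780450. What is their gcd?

11

From gcd × lcm = uv: gcd = 780450 / 70950 = 11.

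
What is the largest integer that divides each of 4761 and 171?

9

4761 = 3² · 23²
171 = 3² · 19
Common: 3² = 9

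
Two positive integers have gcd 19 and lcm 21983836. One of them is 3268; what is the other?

u·v = gcd·lcm = 19·21983836 = 417692884, so v = 417692884/3268 = 127813.

127813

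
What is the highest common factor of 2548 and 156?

52

Euclid: 2548 = 16·156 + 52; 156 = 3·52 + 0. Last nonzero remainder: 52.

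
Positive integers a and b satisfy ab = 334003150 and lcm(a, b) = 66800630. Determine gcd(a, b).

gcd·lcm = product, so gcd = 334003150/66800630 = 5.

5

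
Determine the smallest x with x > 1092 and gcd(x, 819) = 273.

1365

gcd(x, 819) = 273 forces 273 | x; write x = 273s. Then gcd(273s, 273·3) = 273·gcd(s, 3), so need gcd(s, 3) = 1.
273s > 1092 gives s ≥ 5. The least s ≥ 5 coprime to 3 is 5, so x = 273·5 = 1365.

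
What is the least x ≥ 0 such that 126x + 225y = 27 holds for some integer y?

Reduce mod 225: 126x ≡ 27 (mod 225). With g = gcd(126, 225) = 9 dividing 27, divide through: 14x ≡ 3 (mod 25).
Since gcd(14, 25) = 1, x ≡ 3·(14)⁻¹ ≡ 2 (mod 25). Smallest non-negative: 2.

2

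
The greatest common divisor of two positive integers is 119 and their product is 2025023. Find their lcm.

17017

For any two positive integers, gcd × lcm equals their product. Hence lcm = 2025023 / 119 = 17017.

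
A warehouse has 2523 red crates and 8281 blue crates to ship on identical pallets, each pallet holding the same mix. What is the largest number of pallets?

2523 = 3 · 29²
8281 = 7² · 13²
Common: 1 = 1

1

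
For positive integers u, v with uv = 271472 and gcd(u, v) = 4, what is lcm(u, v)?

gcd·lcm = product, so lcm = 271472/4 = 67868.

67868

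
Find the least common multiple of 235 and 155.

gcd first: 235 = 1·155 + 80; 155 = 1·80 + 75; 80 = 1·75 + 5; 75 = 15·5 + 0 → gcd = 5
lcm = 235·155/gcd = 36425/5 = 7285

7285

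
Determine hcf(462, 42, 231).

gcd(462, 42): 462 = 11·42 + 0 → 42
gcd(42, 231): 231 = 5·42 + 21; 42 = 2·21 + 0 → 21

21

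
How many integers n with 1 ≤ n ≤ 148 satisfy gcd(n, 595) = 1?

595 = 5·7·17. Inclusion–exclusion on these primes:
148 − ⌊148/5⌋ − ⌊148/7⌋ − ⌊148/17⌋ + ⌊148/35⌋ + ⌊148/85⌋ + ⌊148/119⌋ − ⌊148/595⌋ = 96

96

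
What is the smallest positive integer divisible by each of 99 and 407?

3663

gcd first: 407 = 4·99 + 11; 99 = 9·11 + 0 → gcd = 11
lcm = 99·407/gcd = 40293/11 = 3663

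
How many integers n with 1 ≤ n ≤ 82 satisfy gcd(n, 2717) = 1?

2717 = 11·13·19. Inclusion–exclusion on these primes:
82 − ⌊82/11⌋ − ⌊82/13⌋ − ⌊82/19⌋ + ⌊82/143⌋ + ⌊82/209⌋ + ⌊82/247⌋ − ⌊82/2717⌋ = 65

65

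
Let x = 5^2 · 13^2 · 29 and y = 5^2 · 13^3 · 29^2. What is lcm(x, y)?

max exponent per prime: 5^2 · 13^3 · 29^2 = 46191925

46191925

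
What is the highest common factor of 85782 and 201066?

6

85782 = 2 · 3 · 17 · 29²
201066 = 2 · 3 · 23 · 31 · 47
Common: 2 · 3 = 6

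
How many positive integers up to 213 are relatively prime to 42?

61

42 = 2·3·7. Inclusion–exclusion on these primes:
213 − ⌊213/2⌋ − ⌊213/3⌋ − ⌊213/7⌋ + ⌊213/6⌋ + ⌊213/14⌋ + ⌊213/21⌋ − ⌊213/42⌋ = 61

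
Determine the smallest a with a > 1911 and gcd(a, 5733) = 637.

5733 = 637·9. Any a with gcd(a, 5733) = 637 is a multiple of 637, say 637s, with s coprime to 9.
Need s > 1911/637, so s ≥ 4. First s ≥ 4 with gcd(s, 9) = 1 is s = 4. Thus a = 637·4 = 2548.

2548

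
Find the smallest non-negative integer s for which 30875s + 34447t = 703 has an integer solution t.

Reduce mod 34447: 30875s ≡ 703 (mod 34447). With g = gcd(30875, 34447) = 19 dividing 703, divide through: 1625s ≡ 37 (mod 1813).
Since gcd(1625, 1813) = 1, s ≡ 37·(1625)⁻¹ ≡ 1591 (mod 1813). Smallest non-negative: 1591.

1591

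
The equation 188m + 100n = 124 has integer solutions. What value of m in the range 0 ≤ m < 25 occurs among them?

23

gcd(188, 100) = 4 (Euclid: 188 = 1·100 + 88; 100 = 1·88 + 12; 88 = 7·12 + 4; 12 = 3·4 + 0), and 4 | 124.
Extended Euclid: 188·(8) + 100·(-15) = 4. Scale by 31: m₀ = 248.
General solution m = m₀ + 25t; reducing mod 25 gives m = 23 (and n = -42).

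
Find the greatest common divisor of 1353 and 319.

11

Euclid: 1353 = 4·319 + 77; 319 = 4·77 + 11; 77 = 7·11 + 0. Last nonzero remainder: 11.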